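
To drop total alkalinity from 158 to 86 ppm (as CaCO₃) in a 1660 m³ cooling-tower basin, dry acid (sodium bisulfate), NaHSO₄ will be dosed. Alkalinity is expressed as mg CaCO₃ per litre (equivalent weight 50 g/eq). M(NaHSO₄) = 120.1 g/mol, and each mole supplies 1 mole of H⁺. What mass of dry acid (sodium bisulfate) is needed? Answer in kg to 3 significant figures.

Volume: 1660 m³ = 1,660,000 L.
Alkalinity to neutralize: (158 − 86) = 72 mg/L as CaCO₃ × 1,660,000 L = 119,500 g as CaCO₃.
Equivalents of H⁺ required: 119,500 ÷ 50 g/eq = 2390 eq = 2390 mol NaHSO₄.
Mass of NaHSO₄: 2390 × 120.1 = 287,100 g.

287 kg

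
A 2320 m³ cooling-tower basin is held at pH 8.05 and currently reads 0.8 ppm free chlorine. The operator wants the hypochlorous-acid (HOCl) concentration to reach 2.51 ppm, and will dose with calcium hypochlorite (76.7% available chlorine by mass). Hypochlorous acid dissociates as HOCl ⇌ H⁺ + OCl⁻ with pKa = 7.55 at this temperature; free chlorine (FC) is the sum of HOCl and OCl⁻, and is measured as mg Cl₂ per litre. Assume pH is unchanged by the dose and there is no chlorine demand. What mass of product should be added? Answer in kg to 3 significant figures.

29.2 kg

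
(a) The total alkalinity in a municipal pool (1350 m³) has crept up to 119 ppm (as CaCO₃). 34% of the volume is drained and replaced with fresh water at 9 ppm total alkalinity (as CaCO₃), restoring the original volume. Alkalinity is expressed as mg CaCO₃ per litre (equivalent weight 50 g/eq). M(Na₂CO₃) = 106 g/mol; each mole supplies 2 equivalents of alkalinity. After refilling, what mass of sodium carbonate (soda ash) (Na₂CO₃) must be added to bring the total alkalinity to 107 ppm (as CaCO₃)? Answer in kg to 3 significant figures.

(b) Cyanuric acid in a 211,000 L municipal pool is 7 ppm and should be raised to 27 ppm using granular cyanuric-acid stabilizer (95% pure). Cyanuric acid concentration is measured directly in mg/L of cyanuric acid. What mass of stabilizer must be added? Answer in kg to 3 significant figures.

(a) 36.3 kg; (b) 4.44 kg

(a) Volume: 1350 m³ = 1,350,000 L.
(a) After draining 34% and refilling: 119 × 0.66 + 9 × 0.34 = 81.6 ppm.
(a) Deficit to target: 107 − 81.6 = 25.4 mg/L.
(a) As CaCO₃: 25.4 mg/L × 1,350,000 L = 34,290 g; ÷ 50 g/eq ÷ 2 = 342.9 mol Na₂CO₃.
(a) Mass: 342.9 × 106 = 36,350 g.

(b) CYA to add: (27 − 7) = 20 mg/L × 211,000 L = 4220 g cyanuric acid.
(b) At 95% purity: 4220 / 0.95 = 4442 g product.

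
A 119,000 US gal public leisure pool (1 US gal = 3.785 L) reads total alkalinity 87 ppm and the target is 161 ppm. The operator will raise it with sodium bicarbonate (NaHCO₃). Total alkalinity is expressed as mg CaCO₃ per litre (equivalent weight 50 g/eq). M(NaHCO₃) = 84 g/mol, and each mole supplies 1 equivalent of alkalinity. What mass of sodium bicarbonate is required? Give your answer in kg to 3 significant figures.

Volume: 119,000 US gal × 3.785 L/gal = 450,415 L.
Alkalinity to add: (161 − 87) = 74 mg/L as CaCO₃ × 450,415 L = 33,330 g as CaCO₃.
Equivalents: 33,330 g ÷ 50 g/eq = 666.6 eq.
NaHCO₃ supplies 1 eq per mole → 666.6 mol.
Mass: 666.6 mol × 84 g/mol = 56,000 g.

56.0 kg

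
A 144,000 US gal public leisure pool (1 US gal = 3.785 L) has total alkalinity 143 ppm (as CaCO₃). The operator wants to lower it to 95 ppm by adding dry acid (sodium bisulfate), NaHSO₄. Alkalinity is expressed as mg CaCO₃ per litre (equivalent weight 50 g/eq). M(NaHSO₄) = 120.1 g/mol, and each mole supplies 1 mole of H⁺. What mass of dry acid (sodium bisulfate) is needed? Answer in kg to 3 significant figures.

Volume: 144,000 US gal × 3.785 L/gal = 545,040 L.
Alkalinity to neutralize: (143 − 95) = 48 mg/L as CaCO₃ × 545,040 L = 26,160 g as CaCO₃.
Equivalents of H⁺ required: 26,160 ÷ 50 g/eq = 523.2 eq = 523.2 mol NaHSO₄.
Mass of NaHSO₄: 523.2 × 120.1 = 62,840 g.

62.8 kg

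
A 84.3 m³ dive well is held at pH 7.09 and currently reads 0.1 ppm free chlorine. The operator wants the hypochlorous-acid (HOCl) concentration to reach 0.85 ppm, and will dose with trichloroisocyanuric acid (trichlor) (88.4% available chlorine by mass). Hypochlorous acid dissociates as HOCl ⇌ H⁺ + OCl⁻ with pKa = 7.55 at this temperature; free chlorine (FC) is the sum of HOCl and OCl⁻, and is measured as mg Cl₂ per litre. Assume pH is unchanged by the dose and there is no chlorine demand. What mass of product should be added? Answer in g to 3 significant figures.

99.6 g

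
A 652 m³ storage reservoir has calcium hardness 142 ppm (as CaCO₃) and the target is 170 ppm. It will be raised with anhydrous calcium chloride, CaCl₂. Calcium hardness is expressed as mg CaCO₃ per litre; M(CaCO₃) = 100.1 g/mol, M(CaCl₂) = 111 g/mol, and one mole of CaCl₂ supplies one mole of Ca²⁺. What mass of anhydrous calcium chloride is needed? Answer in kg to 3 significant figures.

Volume: 652 m³ = 652,000 L.
Hardness to add: (170 − 142) = 28 mg/L as CaCO₃ × 652,000 L = 18,260 g as CaCO₃.
Moles of Ca²⁺ (1 mol Ca²⁺ ≡ 1 mol CaCO₃): 18,260 / 100.1 g/mol = 182.4 mol.
Mass of CaCl₂: 182.4 × 111 = 20,240 g.

20.2 kg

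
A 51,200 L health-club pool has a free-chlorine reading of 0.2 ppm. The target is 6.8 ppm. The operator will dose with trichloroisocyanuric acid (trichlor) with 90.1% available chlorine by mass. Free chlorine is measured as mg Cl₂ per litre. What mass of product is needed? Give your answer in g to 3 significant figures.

375 g

Chlorine deficit: 6.8 − 0.2 = 6.6 ppm = 6.6 mg/L as Cl₂.
Cl₂ equivalent needed: 6.6 mg/L × 51,200 L = 337,900 mg = 337.9 g.
Product at 90.1% available chlorine: 337.9 / 0.901 = 375 g.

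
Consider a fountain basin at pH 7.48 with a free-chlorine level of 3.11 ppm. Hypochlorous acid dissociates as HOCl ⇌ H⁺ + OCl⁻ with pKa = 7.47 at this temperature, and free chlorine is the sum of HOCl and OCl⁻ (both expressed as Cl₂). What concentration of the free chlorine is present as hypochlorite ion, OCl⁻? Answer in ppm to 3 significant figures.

[OCl⁻]/[HOCl] = 10^(pH − pKa) = 10^(7.48 − 7.47) = 10^0.01 = 1.023.
Fraction as HOCl = 1 / (1 + 1.023) = 0.4942.
OCl⁻ = (1 − 0.4942) × 3.11 ppm = 1.573 ppm.

1.57 ppm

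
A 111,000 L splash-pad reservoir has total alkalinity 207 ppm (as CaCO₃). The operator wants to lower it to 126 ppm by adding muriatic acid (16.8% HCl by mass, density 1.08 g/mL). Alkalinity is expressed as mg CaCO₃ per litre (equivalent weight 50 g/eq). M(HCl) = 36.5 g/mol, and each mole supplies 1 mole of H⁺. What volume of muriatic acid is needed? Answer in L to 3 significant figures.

Alkalinity to neutralize: (207 − 126) = 81 mg/L as CaCO₃ × 111,000 L = 8991 g as CaCO₃.
Equivalents of H⁺ required: 8991 ÷ 50 g/eq = 179.8 eq = 179.8 mol HCl.
Mass of HCl: 179.8 × 36.5 = 6563 g.
Mass of 16.8% solution: 6563 / 0.168 = 39,070 g.
Volume: 39,070 g ÷ 1.08 g/mL = 36,170 mL.

36.2 L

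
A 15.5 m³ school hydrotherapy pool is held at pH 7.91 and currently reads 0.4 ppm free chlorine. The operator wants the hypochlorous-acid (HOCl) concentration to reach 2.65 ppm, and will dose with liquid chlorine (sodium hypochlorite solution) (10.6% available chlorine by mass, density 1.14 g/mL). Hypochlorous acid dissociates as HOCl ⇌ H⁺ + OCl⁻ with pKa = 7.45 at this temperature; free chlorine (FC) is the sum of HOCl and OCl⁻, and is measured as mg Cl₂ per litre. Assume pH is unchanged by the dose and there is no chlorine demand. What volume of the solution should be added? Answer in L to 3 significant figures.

Volume: 15.5 m³ = 15,500 L.
[OCl⁻]/[HOCl] = 10^(pH − pKa) = 10^(7.91 − 7.45) = 2.884; fraction as HOCl = 1/(1 + 2.884) = 0.2575.
Free chlorine required for 2.65 ppm HOCl: 2.65 / 0.2575 = 10.29 ppm.
FC to add: 10.29 − 0.4 = 9.893 mg/L as Cl₂.
Cl₂ equivalent: 9.893 mg/L × 15,500 L = 153.3 g.
Product at 10.6% available Cl: 153.3 / 0.106 = 1447 g.
Volume: 1447 g ÷ 1.14 g/mL = 1269 mL.

1.27 L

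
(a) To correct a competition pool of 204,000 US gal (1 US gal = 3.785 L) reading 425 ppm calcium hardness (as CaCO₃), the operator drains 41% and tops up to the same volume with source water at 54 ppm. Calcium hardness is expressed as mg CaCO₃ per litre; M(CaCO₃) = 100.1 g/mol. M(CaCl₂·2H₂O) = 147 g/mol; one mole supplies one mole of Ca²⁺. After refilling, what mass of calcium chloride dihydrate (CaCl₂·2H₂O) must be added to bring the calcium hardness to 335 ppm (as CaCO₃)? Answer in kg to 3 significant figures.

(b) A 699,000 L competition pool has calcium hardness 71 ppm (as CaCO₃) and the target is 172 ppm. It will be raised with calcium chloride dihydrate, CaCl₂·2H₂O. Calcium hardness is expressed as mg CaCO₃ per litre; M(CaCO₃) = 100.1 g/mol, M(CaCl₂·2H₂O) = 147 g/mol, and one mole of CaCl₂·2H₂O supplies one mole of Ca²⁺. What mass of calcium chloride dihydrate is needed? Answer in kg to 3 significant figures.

(a) 70.4 kg; (b) 104 kg

(a) Volume: 204,000 US gal × 3.785 L/gal = 772,140 L.
(a) After draining 41% and refilling: 425 × 0.59 + 54 × 0.41 = 272.89 ppm.
(a) Deficit to target: 335 − 272.89 = 62.11 mg/L.
(a) As CaCO₃: 62.11 mg/L × 772,140 L = 47,960 g; ÷ 100.1 = 479.1 mol Ca²⁺.
(a) Mass: 479.1 × 147 = 70,430 g.

(b) Hardness to add: (172 − 71) = 101 mg/L as CaCO₃ × 699,000 L = 70,600 g as CaCO₃.
(b) Moles of Ca²⁺ (1 mol Ca²⁺ ≡ 1 mol CaCO₃): 70,600 / 100.1 g/mol = 705.3 mol.
(b) Mass of CaCl₂·2H₂O: 705.3 × 147 = 103,700 g.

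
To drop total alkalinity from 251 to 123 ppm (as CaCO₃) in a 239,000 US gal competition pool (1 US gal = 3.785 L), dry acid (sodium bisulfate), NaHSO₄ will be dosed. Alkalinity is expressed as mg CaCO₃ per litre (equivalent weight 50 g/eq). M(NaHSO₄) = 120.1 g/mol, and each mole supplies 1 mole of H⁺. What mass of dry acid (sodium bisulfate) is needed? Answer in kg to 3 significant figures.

Volume: 239,000 US gal × 3.785 L/gal = 904,615 L.
Alkalinity to neutralize: (251 − 123) = 128 mg/L as CaCO₃ × 904,615 L = 115,800 g as CaCO₃.
Equivalents of H⁺ required: 115,800 ÷ 50 g/eq = 2316 eq = 2316 mol NaHSO₄.
Mass of NaHSO₄: 2316 × 120.1 = 278,100 g.

278 kg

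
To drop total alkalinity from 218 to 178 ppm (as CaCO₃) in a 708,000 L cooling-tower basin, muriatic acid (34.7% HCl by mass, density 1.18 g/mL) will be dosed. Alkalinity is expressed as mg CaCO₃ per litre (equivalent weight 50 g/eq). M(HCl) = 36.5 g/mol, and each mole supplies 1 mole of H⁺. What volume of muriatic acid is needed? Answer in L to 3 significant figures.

Alkalinity to neutralize: (218 − 178) = 40 mg/L as CaCO₃ × 708,000 L = 28,320 g as CaCO₃.
Equivalents of H⁺ required: 28,320 ÷ 50 g/eq = 566.4 eq = 566.4 mol HCl.
Mass of HCl: 566.4 × 36.5 = 20,670 g.
Mass of 34.7% solution: 20,670 / 0.347 = 59,580 g.
Volume: 59,580 g ÷ 1.18 g/mL = 50,490 mL.

50.5 L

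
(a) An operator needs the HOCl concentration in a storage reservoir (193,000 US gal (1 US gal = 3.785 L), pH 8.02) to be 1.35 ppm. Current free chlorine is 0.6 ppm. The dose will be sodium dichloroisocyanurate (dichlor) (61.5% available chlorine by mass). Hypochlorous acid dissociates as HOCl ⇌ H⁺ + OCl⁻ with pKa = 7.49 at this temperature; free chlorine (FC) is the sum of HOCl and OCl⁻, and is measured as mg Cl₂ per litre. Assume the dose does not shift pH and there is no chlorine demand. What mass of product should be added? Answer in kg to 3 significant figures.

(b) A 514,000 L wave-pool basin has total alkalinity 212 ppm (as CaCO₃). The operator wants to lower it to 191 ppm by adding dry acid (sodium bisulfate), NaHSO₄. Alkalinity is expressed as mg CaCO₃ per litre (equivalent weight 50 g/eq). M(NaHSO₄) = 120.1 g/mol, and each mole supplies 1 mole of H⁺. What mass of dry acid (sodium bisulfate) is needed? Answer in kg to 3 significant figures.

(a) 6.32 kg; (b) 25.9 kg

(a) Volume: 193,000 US gal × 3.785 L/gal = 730,505 L.
(a) [OCl⁻]/[HOCl] = 10^(pH − pKa) = 10^(8.02 − 7.49) = 3.388; fraction as HOCl = 1/(1 + 3.388) = 0.2279.
(a) Free chlorine required for 1.35 ppm HOCl: 1.35 / 0.2279 = 5.924 ppm.
(a) FC to add: 5.924 − 0.6 = 5.324 mg/L as Cl₂.
(a) Cl₂ equivalent: 5.324 mg/L × 730,505 L = 3889 g.
(a) Product at 61.5% available Cl: 3889 / 0.615 = 6324 g.

(b) Alkalinity to neutralize: (212 − 191) = 21 mg/L as CaCO₃ × 514,000 L = 10,790 g as CaCO₃.
(b) Equivalents of H⁺ required: 10,790 ÷ 50 g/eq = 215.9 eq = 215.9 mol NaHSO₄.
(b) Mass of NaHSO₄: 215.9 × 120.1 = 25,930 g.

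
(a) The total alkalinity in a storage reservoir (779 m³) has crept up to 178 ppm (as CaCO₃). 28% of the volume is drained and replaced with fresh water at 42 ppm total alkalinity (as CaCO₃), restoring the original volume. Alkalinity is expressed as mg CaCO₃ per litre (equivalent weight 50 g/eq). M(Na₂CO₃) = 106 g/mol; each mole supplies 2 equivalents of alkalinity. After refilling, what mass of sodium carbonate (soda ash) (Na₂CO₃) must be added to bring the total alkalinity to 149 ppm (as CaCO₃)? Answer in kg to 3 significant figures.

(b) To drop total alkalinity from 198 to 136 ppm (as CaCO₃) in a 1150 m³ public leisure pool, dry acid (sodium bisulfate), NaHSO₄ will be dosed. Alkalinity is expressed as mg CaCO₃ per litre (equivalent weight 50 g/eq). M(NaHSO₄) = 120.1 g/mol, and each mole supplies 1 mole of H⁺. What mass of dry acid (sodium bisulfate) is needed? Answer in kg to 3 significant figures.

(a) Volume: 779 m³ = 779,000 L.
(a) After draining 28% and refilling: 178 × 0.72 + 42 × 0.28 = 139.92 ppm.
(a) Deficit to target: 149 − 139.92 = 9.08 mg/L.
(a) As CaCO₃: 9.08 mg/L × 779,000 L = 7073 g; ÷ 50 g/eq ÷ 2 = 70.73 mol Na₂CO₃.
(a) Mass: 70.73 × 106 = 7498 g.

(b) Volume: 1150 m³ = 1,150,000 L.
(b) Alkalinity to neutralize: (198 − 136) = 62 mg/L as CaCO₃ × 1,150,000 L = 71,300 g as CaCO₃.
(b) Equivalents of H⁺ required: 71,300 ÷ 50 g/eq = 1426 eq = 1426 mol NaHSO₄.
(b) Mass of NaHSO₄: 1426 × 120.1 = 171,300 g.

(a) 7.50 kg; (b) 171 kg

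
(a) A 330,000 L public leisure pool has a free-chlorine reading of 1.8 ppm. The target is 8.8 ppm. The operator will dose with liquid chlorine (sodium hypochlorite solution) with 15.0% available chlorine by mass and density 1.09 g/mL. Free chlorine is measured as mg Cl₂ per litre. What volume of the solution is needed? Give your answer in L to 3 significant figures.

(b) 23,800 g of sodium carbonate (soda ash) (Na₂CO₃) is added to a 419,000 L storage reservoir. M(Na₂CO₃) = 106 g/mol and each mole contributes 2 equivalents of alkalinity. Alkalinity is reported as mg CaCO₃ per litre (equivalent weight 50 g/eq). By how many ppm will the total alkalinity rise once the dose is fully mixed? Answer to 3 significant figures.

(a) 14.1 L; (b) 53.6 ppm

(a) Chlorine deficit: 8.8 − 1.8 = 7 ppm = 7 mg/L as Cl₂.
(a) Cl₂ equivalent needed: 7 mg/L × 330,000 L = 2,310,000 mg = 2310 g.
(a) Product at 15.0% available chlorine: 2310 / 0.15 = 15,400 g.
(a) Volume at density 1.09 g/mL: 15,400 g ÷ 1.09 g/mL = 14,130 mL.

(b) Moles of Na₂CO₃: 23,800 g ÷ 106 g/mol = 224.5 mol → 449.1 eq of alkalinity.
(b) As CaCO₃: 449.1 eq × 50 g/eq = 22,450 g.
(b) Rise: 22,450 g / 419,000 L × 1000 = 53.59 mg/L.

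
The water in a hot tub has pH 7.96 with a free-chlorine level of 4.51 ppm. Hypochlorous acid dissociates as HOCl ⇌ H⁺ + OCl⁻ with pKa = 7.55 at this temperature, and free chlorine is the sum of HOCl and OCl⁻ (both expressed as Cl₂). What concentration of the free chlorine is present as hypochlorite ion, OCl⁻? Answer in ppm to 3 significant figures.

3.25 ppm

[OCl⁻]/[HOCl] = 10^(pH − pKa) = 10^(7.96 − 7.55) = 10^0.41 = 2.57.
Fraction as HOCl = 1 / (1 + 2.57) = 0.2801.
OCl⁻ = (1 − 0.2801) × 4.51 ppm = 3.247 ppm.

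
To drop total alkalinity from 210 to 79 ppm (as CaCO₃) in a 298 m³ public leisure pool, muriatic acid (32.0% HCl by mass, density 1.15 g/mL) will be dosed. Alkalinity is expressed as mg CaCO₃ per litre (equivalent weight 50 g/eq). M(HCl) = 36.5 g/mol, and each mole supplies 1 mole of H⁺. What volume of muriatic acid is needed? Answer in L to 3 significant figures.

Volume: 298 m³ = 298,000 L.
Alkalinity to neutralize: (210 − 79) = 131 mg/L as CaCO₃ × 298,000 L = 39,040 g as CaCO₃.
Equivalents of H⁺ required: 39,040 ÷ 50 g/eq = 780.8 eq = 780.8 mol HCl.
Mass of HCl: 780.8 × 36.5 = 28,500 g.
Mass of 32.0% solution: 28,500 / 0.32 = 89,060 g.
Volume: 89,060 g ÷ 1.15 g/mL = 77,440 mL.

77.4 L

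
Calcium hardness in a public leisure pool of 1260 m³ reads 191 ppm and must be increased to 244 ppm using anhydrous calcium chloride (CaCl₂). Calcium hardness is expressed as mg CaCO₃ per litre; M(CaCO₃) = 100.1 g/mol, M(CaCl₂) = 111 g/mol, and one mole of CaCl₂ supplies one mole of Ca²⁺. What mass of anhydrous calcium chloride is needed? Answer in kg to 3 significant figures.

Volume: 1260 m³ = 1,260,000 L.
Hardness to add: (244 − 191) = 53 mg/L as CaCO₃ × 1,260,000 L = 66,780 g as CaCO₃.
Moles of Ca²⁺ (1 mol Ca²⁺ ≡ 1 mol CaCO₃): 66,780 / 100.1 g/mol = 667.1 mol.
Mass of CaCl₂: 667.1 × 111 = 74,050 g.

74.1 kg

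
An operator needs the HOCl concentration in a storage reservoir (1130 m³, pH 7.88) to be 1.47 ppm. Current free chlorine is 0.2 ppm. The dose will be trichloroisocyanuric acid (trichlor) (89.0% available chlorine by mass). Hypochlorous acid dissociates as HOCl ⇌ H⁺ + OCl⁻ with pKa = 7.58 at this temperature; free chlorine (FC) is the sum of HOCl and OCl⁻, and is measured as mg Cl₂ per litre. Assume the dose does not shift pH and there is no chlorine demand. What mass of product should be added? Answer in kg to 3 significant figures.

5.34 kg

Volume: 1130 m³ = 1,130,000 L.
[OCl⁻]/[HOCl] = 10^(pH − pKa) = 10^(7.88 − 7.58) = 1.995; fraction as HOCl = 1/(1 + 1.995) = 0.3339.
Free chlorine required for 1.47 ppm HOCl: 1.47 / 0.3339 = 4.403 ppm.
FC to add: 4.403 − 0.2 = 4.203 mg/L as Cl₂.
Cl₂ equivalent: 4.203 mg/L × 1,130,000 L = 4749 g.
Product at 89.0% available Cl: 4749 / 0.89 = 5336 g.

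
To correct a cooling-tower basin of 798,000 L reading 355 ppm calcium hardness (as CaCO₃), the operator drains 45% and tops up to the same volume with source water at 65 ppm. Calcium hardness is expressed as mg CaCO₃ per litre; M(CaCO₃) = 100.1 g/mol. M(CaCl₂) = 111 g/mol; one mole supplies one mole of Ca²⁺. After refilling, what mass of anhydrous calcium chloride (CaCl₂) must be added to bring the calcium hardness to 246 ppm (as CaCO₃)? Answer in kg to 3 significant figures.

After draining 45% and refilling: 355 × 0.55 + 65 × 0.45 = 224.5 ppm.
Deficit to target: 246 − 224.5 = 21.5 mg/L.
As CaCO₃: 21.5 mg/L × 798,000 L = 17,160 g; ÷ 100.1 = 171.4 mol Ca²⁺.
Mass: 171.4 × 111 = 19,030 g.

19.0 kg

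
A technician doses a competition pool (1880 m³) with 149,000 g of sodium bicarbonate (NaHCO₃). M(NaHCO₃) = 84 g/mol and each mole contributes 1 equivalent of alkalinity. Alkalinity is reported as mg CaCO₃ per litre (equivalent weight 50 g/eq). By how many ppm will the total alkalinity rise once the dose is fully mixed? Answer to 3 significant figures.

Volume: 1880 m³ = 1,880,000 L.
Moles of NaHCO₃: 149,000 g ÷ 84 g/mol = 1774 mol → 1774 eq of alkalinity.
As CaCO₃: 1774 eq × 50 g/eq = 88,690 g.
Rise: 88,690 g / 1,880,000 L × 1000 = 47.18 mg/L.

47.2 ppm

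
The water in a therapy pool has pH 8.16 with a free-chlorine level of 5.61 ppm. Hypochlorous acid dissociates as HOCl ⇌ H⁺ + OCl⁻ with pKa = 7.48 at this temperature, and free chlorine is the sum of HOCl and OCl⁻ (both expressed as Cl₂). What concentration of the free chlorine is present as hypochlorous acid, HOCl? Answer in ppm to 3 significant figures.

[OCl⁻]/[HOCl] = 10^(pH − pKa) = 10^(8.16 − 7.48) = 10^0.68 = 4.786.
Fraction as HOCl = 1 / (1 + 4.786) = 0.1728.
HOCl = 0.1728 × 5.61 ppm = 0.9695 ppm.

0.970 ppm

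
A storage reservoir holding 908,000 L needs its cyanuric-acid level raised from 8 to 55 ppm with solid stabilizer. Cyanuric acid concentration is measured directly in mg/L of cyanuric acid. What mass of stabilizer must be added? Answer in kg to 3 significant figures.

42.7 kg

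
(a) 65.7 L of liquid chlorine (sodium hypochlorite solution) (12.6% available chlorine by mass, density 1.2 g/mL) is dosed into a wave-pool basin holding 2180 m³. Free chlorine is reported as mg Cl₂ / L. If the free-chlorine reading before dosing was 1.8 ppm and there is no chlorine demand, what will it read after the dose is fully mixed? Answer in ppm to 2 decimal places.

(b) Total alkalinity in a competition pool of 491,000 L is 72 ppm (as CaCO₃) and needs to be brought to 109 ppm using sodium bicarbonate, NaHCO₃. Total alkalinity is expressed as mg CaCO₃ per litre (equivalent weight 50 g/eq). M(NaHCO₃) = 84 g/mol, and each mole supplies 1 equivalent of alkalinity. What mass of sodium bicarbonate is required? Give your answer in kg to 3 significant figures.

(a) Volume: 2180 m³ = 2,180,000 L.
(a) Mass of solution: 65.7 L × 1000 mL/L × 1.2 g/mL = 78,840 g.
(a) Available chlorine delivered: 78,840 g × 0.126 = 9934 g as Cl₂.
(a) Concentration rise: 9934 g / 2,180,000 L = 4.557 mg/L = 4.56 ppm.
(a) Final FC: 1.8 + 4.56 = 6.36 ppm.

(b) Alkalinity to add: (109 − 72) = 37 mg/L as CaCO₃ × 491,000 L = 18,170 g as CaCO₃.
(b) Equivalents: 18,170 g ÷ 50 g/eq = 363.3 eq.
(b) NaHCO₃ supplies 1 eq per mole → 363.3 mol.
(b) Mass: 363.3 mol × 84 g/mol = 30,520 g.

(a) 6.36 ppm; (b) 30.5 kg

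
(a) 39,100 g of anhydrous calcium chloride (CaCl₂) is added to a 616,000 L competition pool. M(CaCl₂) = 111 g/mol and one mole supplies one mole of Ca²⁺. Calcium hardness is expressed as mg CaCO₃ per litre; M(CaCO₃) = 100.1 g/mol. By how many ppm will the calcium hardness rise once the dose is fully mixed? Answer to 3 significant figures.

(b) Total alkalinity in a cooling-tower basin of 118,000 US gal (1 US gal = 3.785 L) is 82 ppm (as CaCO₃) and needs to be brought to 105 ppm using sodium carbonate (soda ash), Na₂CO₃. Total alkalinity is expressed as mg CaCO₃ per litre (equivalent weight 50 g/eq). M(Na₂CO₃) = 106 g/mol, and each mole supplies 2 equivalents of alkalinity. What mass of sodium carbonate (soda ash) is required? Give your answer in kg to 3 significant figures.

(a) 57.2 ppm; (b) 10.9 kg

(a) Moles of Ca²⁺: 39,100 g ÷ 111 g/mol = 352.3 mol.
(a) As CaCO₃: 352.3 mol × 100.1 g/mol = 35,260 g.
(a) Rise: 35,260 g / 616,000 L × 1000 = 57.24 mg/L.

(b) Volume: 118,000 US gal × 3.785 L/gal = 446,630 L.
(b) Alkalinity to add: (105 − 82) = 23 mg/L as CaCO₃ × 446,630 L = 10,270 g as CaCO₃.
(b) Equivalents: 10,270 g ÷ 50 g/eq = 205.4 eq.
(b) Each mole of Na₂CO₃ supplies 2 eq, so 205.4 / 2 = 102.7 mol.
(b) Mass: 102.7 mol × 106 g/mol = 10,890 g.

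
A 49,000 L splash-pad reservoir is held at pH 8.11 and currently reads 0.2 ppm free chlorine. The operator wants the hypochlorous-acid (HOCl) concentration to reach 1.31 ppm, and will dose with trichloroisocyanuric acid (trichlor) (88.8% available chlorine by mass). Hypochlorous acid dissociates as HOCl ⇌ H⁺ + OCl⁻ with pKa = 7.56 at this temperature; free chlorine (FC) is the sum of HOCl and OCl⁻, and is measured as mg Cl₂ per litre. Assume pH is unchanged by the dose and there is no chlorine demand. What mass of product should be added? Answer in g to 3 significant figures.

318 g

[OCl⁻]/[HOCl] = 10^(pH − pKa) = 10^(8.11 − 7.56) = 3.548; fraction as HOCl = 1/(1 + 3.548) = 0.2199.
Free chlorine required for 1.31 ppm HOCl: 1.31 / 0.2199 = 5.958 ppm.
FC to add: 5.958 − 0.2 = 5.758 mg/L as Cl₂.
Cl₂ equivalent: 5.758 mg/L × 49,000 L = 282.1 g.
Product at 88.8% available Cl: 282.1 / 0.888 = 317.7 g.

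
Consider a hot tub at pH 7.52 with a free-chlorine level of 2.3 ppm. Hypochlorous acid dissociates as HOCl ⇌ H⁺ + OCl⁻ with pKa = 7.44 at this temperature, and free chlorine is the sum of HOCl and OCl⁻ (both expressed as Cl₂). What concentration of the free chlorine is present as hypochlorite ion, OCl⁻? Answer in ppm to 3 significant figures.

[OCl⁻]/[HOCl] = 10^(pH − pKa) = 10^(7.52 − 7.44) = 10^0.08 = 1.202.
Fraction as HOCl = 1 / (1 + 1.202) = 0.4541.
OCl⁻ = (1 − 0.4541) × 2.3 ppm = 1.256 ppm.

1.26 ppm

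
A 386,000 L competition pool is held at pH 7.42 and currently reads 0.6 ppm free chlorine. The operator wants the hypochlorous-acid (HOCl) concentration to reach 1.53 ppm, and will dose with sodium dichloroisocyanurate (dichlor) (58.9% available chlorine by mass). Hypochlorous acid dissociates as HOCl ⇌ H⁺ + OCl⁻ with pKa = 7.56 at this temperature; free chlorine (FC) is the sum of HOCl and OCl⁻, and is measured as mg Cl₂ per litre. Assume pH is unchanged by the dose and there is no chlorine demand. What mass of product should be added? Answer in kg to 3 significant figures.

[OCl⁻]/[HOCl] = 10^(pH − pKa) = 10^(7.42 − 7.56) = 0.7244; fraction as HOCl = 1/(1 + 0.7244) = 0.5799.
Free chlorine required for 1.53 ppm HOCl: 1.53 / 0.5799 = 2.638 ppm.
FC to add: 2.638 − 0.6 = 2.038 mg/L as Cl₂.
Cl₂ equivalent: 2.038 mg/L × 386,000 L = 786.8 g.
Product at 58.9% available Cl: 786.8 / 0.589 = 1336 g.

1.34 kg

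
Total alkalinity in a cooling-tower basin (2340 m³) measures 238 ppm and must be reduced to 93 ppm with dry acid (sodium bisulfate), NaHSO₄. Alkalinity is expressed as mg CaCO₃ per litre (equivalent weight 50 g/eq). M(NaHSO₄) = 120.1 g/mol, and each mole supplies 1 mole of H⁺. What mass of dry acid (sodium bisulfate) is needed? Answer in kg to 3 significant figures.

Volume: 2340 m³ = 2,340,000 L.
Alkalinity to neutralize: (238 − 93) = 145 mg/L as CaCO₃ × 2,340,000 L = 339,300 g as CaCO₃.
Equivalents of H⁺ required: 339,300 ÷ 50 g/eq = 6786 eq = 6786 mol NaHSO₄.
Mass of NaHSO₄: 6786 × 120.1 = 815,000 g.

815 kg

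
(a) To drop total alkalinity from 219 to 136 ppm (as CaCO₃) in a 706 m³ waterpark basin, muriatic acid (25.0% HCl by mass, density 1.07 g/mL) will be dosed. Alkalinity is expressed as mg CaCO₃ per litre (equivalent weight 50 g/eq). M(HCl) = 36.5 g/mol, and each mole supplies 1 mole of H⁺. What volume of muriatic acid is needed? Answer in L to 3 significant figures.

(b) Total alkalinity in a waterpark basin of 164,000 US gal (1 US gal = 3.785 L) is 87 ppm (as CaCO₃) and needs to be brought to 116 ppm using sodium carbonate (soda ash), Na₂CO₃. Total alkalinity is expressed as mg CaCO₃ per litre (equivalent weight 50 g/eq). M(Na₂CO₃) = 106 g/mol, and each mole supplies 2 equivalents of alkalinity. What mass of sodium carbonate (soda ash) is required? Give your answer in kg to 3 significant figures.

(a) 160 L; (b) 19.1 kg

(a) Volume: 706 m³ = 706,000 L.
(a) Alkalinity to neutralize: (219 − 136) = 83 mg/L as CaCO₃ × 706,000 L = 58,600 g as CaCO₃.
(a) Equivalents of H⁺ required: 58,600 ÷ 50 g/eq = 1172 eq = 1172 mol HCl.
(a) Mass of HCl: 1172 × 36.5 = 42,780 g.
(a) Mass of 25.0% solution: 42,780 / 0.25 = 171,100 g.
(a) Volume: 171,100 g ÷ 1.07 g/mL = 159,900 mL.

(b) Volume: 164,000 US gal × 3.785 L/gal = 620,740 L.
(b) Alkalinity to add: (116 − 87) = 29 mg/L as CaCO₃ × 620,740 L = 18,000 g as CaCO₃.
(b) Equivalents: 18,000 g ÷ 50 g/eq = 360 eq.
(b) Each mole of Na₂CO₃ supplies 2 eq, so 360 / 2 = 180 mol.
(b) Mass: 180 mol × 106 g/mol = 19,080 g.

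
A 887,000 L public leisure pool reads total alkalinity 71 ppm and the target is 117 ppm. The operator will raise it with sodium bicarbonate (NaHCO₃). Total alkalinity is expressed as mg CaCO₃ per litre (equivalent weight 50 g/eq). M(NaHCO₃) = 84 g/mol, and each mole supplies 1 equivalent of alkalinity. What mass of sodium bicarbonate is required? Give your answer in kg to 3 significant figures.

68.5 kg

Alkalinity to add: (117 − 71) = 46 mg/L as CaCO₃ × 887,000 L = 40,800 g as CaCO₃.
Equivalents: 40,800 g ÷ 50 g/eq = 816 eq.
NaHCO₃ supplies 1 eq per mole → 816 mol.
Mass: 816 mol × 84 g/mol = 68,550 g.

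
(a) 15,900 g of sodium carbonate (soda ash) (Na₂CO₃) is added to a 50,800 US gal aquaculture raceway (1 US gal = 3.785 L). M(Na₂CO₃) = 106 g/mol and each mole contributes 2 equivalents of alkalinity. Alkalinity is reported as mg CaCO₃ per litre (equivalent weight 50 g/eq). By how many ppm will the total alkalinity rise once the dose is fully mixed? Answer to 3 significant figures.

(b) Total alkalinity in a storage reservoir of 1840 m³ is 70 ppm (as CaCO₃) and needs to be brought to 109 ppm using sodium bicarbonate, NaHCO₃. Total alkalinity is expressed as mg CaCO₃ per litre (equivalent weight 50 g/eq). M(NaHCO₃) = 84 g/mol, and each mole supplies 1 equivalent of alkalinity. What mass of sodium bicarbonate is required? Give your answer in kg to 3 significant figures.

(a) Volume: 50,800 US gal × 3.785 L/gal = 192,278 L.
(a) Moles of Na₂CO₃: 15,900 g ÷ 106 g/mol = 150 mol → 300 eq of alkalinity.
(a) As CaCO₃: 300 eq × 50 g/eq = 15,000 g.
(a) Rise: 15,000 g / 192,278 L × 1000 = 78.01 mg/L.

(b) Volume: 1840 m³ = 1,840,000 L.
(b) Alkalinity to add: (109 − 70) = 39 mg/L as CaCO₃ × 1,840,000 L = 71,760 g as CaCO₃.
(b) Equivalents: 71,760 g ÷ 50 g/eq = 1435 eq.
(b) NaHCO₃ supplies 1 eq per mole → 1435 mol.
(b) Mass: 1435 mol × 84 g/mol = 120,600 g.

(a) 78.0 ppm; (b) 121 kg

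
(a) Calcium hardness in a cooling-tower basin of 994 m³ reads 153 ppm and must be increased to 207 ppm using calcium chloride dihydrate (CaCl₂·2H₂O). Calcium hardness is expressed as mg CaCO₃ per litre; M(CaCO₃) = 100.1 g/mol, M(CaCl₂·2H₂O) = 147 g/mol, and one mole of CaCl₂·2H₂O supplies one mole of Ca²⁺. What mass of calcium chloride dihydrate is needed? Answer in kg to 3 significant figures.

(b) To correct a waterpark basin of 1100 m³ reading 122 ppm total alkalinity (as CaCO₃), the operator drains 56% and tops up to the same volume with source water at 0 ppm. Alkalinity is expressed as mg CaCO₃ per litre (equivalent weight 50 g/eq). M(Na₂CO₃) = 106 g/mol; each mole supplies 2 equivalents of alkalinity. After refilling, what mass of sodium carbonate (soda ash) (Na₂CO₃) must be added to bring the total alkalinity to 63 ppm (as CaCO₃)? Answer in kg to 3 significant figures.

(a) 78.8 kg; (b) 10.9 kg

(a) Volume: 994 m³ = 994,000 L.
(a) Hardness to add: (207 − 153) = 54 mg/L as CaCO₃ × 994,000 L = 53,680 g as CaCO₃.
(a) Moles of Ca²⁺ (1 mol Ca²⁺ ≡ 1 mol CaCO₃): 53,680 / 100.1 g/mol = 536.2 mol.
(a) Mass of CaCl₂·2H₂O: 536.2 × 147 = 78,820 g.

(b) Volume: 1100 m³ = 1,100,000 L.
(b) After draining 56% and refilling: 122 × 0.44 + 0 × 0.56 = 53.68 ppm.
(b) Deficit to target: 63 − 53.68 = 9.32 mg/L.
(b) As CaCO₃: 9.32 mg/L × 1,100,000 L = 10,250 g; ÷ 50 g/eq ÷ 2 = 102.5 mol Na₂CO₃.
(b) Mass: 102.5 × 106 = 10,870 g.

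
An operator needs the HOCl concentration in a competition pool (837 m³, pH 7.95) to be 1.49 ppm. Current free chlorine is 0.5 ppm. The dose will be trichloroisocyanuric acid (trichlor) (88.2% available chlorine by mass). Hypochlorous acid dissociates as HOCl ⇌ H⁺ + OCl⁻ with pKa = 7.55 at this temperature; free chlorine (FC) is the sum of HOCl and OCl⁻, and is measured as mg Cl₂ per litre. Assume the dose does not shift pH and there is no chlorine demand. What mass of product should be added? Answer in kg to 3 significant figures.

Volume: 837 m³ = 837,000 L.
[OCl⁻]/[HOCl] = 10^(pH − pKa) = 10^(7.95 − 7.55) = 2.512; fraction as HOCl = 1/(1 + 2.512) = 0.2847.
Free chlorine required for 1.49 ppm HOCl: 1.49 / 0.2847 = 5.233 ppm.
FC to add: 5.233 − 0.5 = 4.733 mg/L as Cl₂.
Cl₂ equivalent: 4.733 mg/L × 837,000 L = 3961 g.
Product at 88.2% available Cl: 3961 / 0.882 = 4491 g.

4.49 kg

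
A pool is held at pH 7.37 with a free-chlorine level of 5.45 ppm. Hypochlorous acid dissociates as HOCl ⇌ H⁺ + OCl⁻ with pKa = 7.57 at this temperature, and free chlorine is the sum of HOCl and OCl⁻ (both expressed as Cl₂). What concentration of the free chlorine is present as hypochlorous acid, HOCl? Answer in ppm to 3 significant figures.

3.34 ppm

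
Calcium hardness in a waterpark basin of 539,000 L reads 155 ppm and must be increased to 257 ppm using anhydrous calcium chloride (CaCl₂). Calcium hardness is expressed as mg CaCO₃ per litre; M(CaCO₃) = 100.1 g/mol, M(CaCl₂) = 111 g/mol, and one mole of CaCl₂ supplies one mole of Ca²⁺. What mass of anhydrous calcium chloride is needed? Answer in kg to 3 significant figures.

Hardness to add: (257 − 155) = 102 mg/L as CaCO₃ × 539,000 L = 54,980 g as CaCO₃.
Moles of Ca²⁺ (1 mol Ca²⁺ ≡ 1 mol CaCO₃): 54,980 / 100.1 g/mol = 549.2 mol.
Mass of CaCl₂: 549.2 × 111 = 60,960 g.

61.0 kg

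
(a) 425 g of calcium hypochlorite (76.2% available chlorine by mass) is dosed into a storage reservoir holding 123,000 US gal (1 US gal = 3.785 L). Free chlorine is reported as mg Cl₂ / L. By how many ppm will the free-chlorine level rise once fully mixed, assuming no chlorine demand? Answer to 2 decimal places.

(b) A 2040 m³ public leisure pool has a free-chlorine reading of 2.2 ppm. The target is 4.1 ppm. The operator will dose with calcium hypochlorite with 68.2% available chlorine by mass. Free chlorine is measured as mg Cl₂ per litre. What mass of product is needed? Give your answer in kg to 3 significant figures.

(a) Volume: 123,000 US gal × 3.785 L/gal = 465,555 L.
(a) Available chlorine delivered: 425 g × 0.762 = 323.9 g as Cl₂.
(a) Concentration rise: 323.9 g / 465,555 L = 0.6956 mg/L = 0.70 ppm.

(b) Volume: 2040 m³ = 2,040,000 L.
(b) Chlorine deficit: 4.1 − 2.2 = 1.9 ppm = 1.9 mg/L as Cl₂.
(b) Cl₂ equivalent needed: 1.9 mg/L × 2,040,000 L = 3,876,000 mg = 3876 g.
(b) Product at 68.2% available chlorine: 3876 / 0.682 = 5683 g.

(a) 0.70 ppm; (b) 5.68 kg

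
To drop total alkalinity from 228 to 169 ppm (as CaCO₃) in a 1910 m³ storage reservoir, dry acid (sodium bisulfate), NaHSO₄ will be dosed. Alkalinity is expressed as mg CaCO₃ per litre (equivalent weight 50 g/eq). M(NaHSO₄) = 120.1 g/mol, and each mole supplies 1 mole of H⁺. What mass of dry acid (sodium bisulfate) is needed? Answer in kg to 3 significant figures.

271 kg

Volume: 1910 m³ = 1,910,000 L.
Alkalinity to neutralize: (228 − 169) = 59 mg/L as CaCO₃ × 1,910,000 L = 112,700 g as CaCO₃.
Equivalents of H⁺ required: 112,700 ÷ 50 g/eq = 2254 eq = 2254 mol NaHSO₄.
Mass of NaHSO₄: 2254 × 120.1 = 270,700 g.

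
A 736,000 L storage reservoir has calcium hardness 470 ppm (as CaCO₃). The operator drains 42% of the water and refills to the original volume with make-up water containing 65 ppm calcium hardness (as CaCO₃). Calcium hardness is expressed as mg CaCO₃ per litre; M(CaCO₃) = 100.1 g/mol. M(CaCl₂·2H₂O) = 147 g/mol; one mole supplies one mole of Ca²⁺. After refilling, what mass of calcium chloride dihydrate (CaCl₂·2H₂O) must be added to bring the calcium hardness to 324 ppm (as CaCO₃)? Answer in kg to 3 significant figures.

After draining 42% and refilling: 470 × 0.58 + 65 × 0.42 = 299.9 ppm.
Deficit to target: 324 − 299.9 = 24.1 mg/L.
As CaCO₃: 24.1 mg/L × 736,000 L = 17,740 g; ÷ 100.1 = 177.2 mol Ca²⁺.
Mass: 177.2 × 147 = 26,050 g.

26.0 kg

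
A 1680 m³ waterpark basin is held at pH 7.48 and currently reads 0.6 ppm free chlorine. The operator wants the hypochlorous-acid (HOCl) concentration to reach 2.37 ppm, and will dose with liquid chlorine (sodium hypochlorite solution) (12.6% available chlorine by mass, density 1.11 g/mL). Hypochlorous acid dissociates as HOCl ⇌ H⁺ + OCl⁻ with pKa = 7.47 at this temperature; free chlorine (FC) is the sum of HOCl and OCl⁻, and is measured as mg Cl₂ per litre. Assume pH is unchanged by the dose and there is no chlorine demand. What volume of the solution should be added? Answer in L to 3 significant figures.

Volume: 1680 m³ = 1,680,000 L.
[OCl⁻]/[HOCl] = 10^(pH − pKa) = 10^(7.48 − 7.47) = 1.023; fraction as HOCl = 1/(1 + 1.023) = 0.4942.
Free chlorine required for 2.37 ppm HOCl: 2.37 / 0.4942 = 4.795 ppm.
FC to add: 4.795 − 0.6 = 4.195 mg/L as Cl₂.
Cl₂ equivalent: 4.195 mg/L × 1,680,000 L = 7048 g.
Product at 12.6% available Cl: 7048 / 0.126 = 55,940 g.
Volume: 55,940 g ÷ 1.11 g/mL = 50,390 mL.

50.4 L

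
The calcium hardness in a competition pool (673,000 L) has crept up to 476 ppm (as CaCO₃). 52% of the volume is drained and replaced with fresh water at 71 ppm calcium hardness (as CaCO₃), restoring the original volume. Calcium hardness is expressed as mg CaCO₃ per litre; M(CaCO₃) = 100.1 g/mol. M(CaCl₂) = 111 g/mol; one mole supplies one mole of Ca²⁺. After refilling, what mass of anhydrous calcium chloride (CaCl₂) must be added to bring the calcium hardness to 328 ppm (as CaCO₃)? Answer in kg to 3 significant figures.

46.7 kg

After draining 52% and refilling: 476 × 0.48 + 71 × 0.52 = 265.4 ppm.
Deficit to target: 328 − 265.4 = 62.6 mg/L.
As CaCO₃: 62.6 mg/L × 673,000 L = 42,130 g; ÷ 100.1 = 420.9 mol Ca²⁺.
Mass: 420.9 × 111 = 46,720 g.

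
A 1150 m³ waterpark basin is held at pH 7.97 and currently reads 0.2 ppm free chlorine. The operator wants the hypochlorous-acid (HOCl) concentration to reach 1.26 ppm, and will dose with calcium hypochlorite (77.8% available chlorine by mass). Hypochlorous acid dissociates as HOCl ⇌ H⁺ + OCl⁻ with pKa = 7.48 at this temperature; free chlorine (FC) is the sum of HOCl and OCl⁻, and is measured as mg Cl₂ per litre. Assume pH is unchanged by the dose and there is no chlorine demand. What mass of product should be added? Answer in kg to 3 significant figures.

7.32 kg

Volume: 1150 m³ = 1,150,000 L.
[OCl⁻]/[HOCl] = 10^(pH − pKa) = 10^(7.97 − 7.48) = 3.09; fraction as HOCl = 1/(1 + 3.09) = 0.2445.
Free chlorine required for 1.26 ppm HOCl: 1.26 / 0.2445 = 5.154 ppm.
FC to add: 5.154 − 0.2 = 4.954 mg/L as Cl₂.
Cl₂ equivalent: 4.954 mg/L × 1,150,000 L = 5697 g.
Product at 77.8% available Cl: 5697 / 0.778 = 7322 g.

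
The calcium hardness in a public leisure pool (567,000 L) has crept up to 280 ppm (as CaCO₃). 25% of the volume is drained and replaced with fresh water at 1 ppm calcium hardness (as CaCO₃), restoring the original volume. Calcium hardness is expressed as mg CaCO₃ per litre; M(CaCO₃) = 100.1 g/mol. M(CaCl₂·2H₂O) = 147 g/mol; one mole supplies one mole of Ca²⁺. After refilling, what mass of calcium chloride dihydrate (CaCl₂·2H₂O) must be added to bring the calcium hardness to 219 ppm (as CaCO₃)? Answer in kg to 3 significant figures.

7.29 kg

After draining 25% and refilling: 280 × 0.75 + 1 × 0.25 = 210.25 ppm.
Deficit to target: 219 − 210.25 = 8.75 mg/L.
As CaCO₃: 8.75 mg/L × 567,000 L = 4961 g; ÷ 100.1 = 49.56 mol Ca²⁺.
Mass: 49.56 × 147 = 7286 g.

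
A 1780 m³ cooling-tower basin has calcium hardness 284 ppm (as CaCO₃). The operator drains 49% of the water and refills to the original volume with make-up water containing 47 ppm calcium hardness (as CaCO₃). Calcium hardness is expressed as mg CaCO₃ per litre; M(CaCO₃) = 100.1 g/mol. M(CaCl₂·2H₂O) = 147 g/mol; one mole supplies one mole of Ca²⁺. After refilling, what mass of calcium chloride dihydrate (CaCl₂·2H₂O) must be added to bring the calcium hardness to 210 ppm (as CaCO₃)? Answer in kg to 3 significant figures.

Volume: 1780 m³ = 1,780,000 L.
After draining 49% and refilling: 284 × 0.51 + 47 × 0.49 = 167.87 ppm.
Deficit to target: 210 − 167.87 = 42.13 mg/L.
As CaCO₃: 42.13 mg/L × 1,780,000 L = 74,990 g; ÷ 100.1 = 749.2 mol Ca²⁺.
Mass: 749.2 × 147 = 110,100 g.

110 kg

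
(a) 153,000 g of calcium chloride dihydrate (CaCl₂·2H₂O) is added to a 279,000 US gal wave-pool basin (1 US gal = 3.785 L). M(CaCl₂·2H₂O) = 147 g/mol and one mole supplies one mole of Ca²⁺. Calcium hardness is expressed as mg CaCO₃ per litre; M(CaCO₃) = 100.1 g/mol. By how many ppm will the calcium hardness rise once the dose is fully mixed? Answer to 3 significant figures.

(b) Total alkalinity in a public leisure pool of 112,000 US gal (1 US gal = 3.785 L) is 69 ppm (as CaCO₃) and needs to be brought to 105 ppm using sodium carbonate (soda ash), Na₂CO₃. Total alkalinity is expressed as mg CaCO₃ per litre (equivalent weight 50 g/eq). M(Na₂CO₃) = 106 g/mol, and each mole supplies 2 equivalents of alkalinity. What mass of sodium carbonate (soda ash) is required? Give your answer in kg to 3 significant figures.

(a) 98.7 ppm; (b) 16.2 kg

(a) Volume: 279,000 US gal × 3.785 L/gal = 1,056,015 L.
(a) Moles of Ca²⁺: 153,000 g ÷ 147 g/mol = 1041 mol.
(a) As CaCO₃: 1041 mol × 100.1 g/mol = 104,200 g.
(a) Rise: 104,200 g / 1,056,015 L × 1000 = 98.66 mg/L.

(b) Volume: 112,000 US gal × 3.785 L/gal = 423,920 L.
(b) Alkalinity to add: (105 − 69) = 36 mg/L as CaCO₃ × 423,920 L = 15,260 g as CaCO₃.
(b) Equivalents: 15,260 g ÷ 50 g/eq = 305.2 eq.
(b) Each mole of Na₂CO₃ supplies 2 eq, so 305.2 / 2 = 152.6 mol.
(b) Mass: 152.6 mol × 106 g/mol = 16,180 g.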